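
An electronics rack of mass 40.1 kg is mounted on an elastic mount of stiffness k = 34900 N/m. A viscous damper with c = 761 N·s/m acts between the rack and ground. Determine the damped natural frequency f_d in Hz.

ω_n = √(k/m) = √(34900/40.1) = 29.50 rad/s.
Critical damping c_c = 2√(k·m) = 2√(34900 × 40.1) = 2366 N·s/m, so ζ = c/c_c = 761/2366 = 0.3216.
ω_d = ω_n√(1 − ζ²) = 29.50 × √(1 − 0.103) = 27.93 rad/s.
f_d = ω_d/(2π) = 4.446 Hz.

4.45 Hz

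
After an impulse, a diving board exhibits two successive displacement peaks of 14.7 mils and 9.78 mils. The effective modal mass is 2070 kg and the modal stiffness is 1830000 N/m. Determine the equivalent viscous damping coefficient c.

7970 N·s/m

Logarithmic decrement δ = (1/n)·ln(x₀/x_n) = (1/1)·ln(14.7/9.78) = (1/1)·ln(1.503) = 0.4075.
ζ = δ/√(4π² + δ²) = 0.4075/√(39.48 + 0.166) = 0.4075/6.296 = 0.06472.
c = ζ · 2√(km) = 0.06472 × 2√(1830000 × 2070) = 0.06472 × 123100 = 7967 N·s/m.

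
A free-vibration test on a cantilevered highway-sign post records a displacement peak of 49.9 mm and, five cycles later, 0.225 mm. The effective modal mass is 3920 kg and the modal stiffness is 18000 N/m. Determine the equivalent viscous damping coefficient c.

Logarithmic decrement δ = (1/n)·ln(x₀/x_n) = (1/5)·ln(49.9/0.225) = (1/5)·ln(221.8) = 1.080.
ζ = δ/√(4π² + δ²) = 1.080/√(39.48 + 1.17) = 1.080/6.375 = 0.1695.
c = ζ · 2√(km) = 0.1695 × 2√(18000 × 3920) = 0.1695 × 16800 = 2847 N·s/m.

2850 N·s/m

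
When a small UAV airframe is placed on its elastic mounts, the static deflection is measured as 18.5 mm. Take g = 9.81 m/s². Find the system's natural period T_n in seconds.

0.273 s

ω_n = √(g/δ_st) = √(9.81/0.0185) = √530.3 = 23.03 rad/s.
T_n = 2π/ω_n = 6.283/23.03 = 0.2729 s.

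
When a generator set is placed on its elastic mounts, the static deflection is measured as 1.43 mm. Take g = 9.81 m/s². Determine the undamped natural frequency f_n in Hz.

13.2 Hz

ω_n = √(g/δ_st) = √(9.81/0.00143) = √6860 = 82.83 rad/s.
f_n = ω_n/(2π) = 82.83/6.283 = 13.18 Hz.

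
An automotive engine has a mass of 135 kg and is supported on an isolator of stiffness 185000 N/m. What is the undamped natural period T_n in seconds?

ω_n = √(k/m) = √(185000/135) = √1370 = 37.02 rad/s.
T_n = 2π/ω_n = 6.283/37.02 = 0.1697 s.

0.170 s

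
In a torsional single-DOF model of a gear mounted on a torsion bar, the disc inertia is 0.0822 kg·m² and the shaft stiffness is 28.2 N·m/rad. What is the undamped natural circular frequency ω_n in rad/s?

ω_n = √(k_t/J) = √(28.2/0.0822) = √343.1 = 18.52 rad/s.

18.5 rad/s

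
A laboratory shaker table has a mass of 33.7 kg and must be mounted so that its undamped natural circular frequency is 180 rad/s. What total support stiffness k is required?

1090000 N/m

k = m·ω_n² = 33.7 × 180.0² = 33.7 × 32400 = 1092000 N/m.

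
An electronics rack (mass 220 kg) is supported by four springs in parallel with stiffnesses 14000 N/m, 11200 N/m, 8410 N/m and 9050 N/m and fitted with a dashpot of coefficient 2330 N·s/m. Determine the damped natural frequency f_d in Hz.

Parallel springs add: k_eq = 14000 + 11200 + 8410 + 9050 = 42660 N/m.
ω_n = √(k_eq/m) = √(42660/220) = 13.93 rad/s.
Critical damping c_c = 2√(k_eq·m) = 2√(42660 × 220) = 6127 N·s/m, so ζ = c/c_c = 2330/6127 = 0.3803.
ω_d = ω_n√(1 − ζ²) = 13.93 × √(1 − 0.145) = 12.88 rad/s.
f_d = ω_d/(2π) = 2.050 Hz.

2.05 Hz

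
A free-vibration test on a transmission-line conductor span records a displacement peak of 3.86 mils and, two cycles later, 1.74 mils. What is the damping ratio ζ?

0.0633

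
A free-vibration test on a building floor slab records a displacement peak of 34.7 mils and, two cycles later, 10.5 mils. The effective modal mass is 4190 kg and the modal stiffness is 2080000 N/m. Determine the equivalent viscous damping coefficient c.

Logarithmic decrement δ = (1/n)·ln(x₀/x_n) = (1/2)·ln(34.7/10.5) = (1/2)·ln(3.305) = 0.5977.
ζ = δ/√(4π² + δ²) = 0.5977/√(39.48 + 0.357) = 0.5977/6.312 = 0.09470.
c = ζ · 2√(km) = 0.09470 × 2√(2080000 × 4190) = 0.09470 × 186700 = 17680 N·s/m.

17700 N·s/m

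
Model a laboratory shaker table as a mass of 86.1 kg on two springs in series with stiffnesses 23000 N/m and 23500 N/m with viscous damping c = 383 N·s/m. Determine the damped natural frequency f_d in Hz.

Series springs: 1/k_eq = 1/23000 + 1/23500 = 8.603×10^-5, so k_eq = 11620 N/m.
ω_n = √(k_eq/m) = √(11620/86.1) = 11.62 rad/s.
Critical damping c_c = 2√(k_eq·m) = 2√(11620 × 86.1) = 2001 N·s/m, so ζ = c/c_c = 383/2001 = 0.1914.
ω_d = ω_n√(1 − ζ²) = 11.62 × √(1 − 0.0366) = 11.40 rad/s.
f_d = ω_d/(2π) = 1.815 Hz.

1.82 Hz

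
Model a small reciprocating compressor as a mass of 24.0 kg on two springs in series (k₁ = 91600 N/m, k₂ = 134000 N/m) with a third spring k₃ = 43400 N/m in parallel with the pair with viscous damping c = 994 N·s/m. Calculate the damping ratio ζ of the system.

Series pair: k_s = k₁k₂/(k₁+k₂) = (91600)(134000)/(91600 + 134000) = 54410 N/m. In parallel with k₃: k_eq = 54410 + 43400 = 97810 N/m.
ω_n = √(k_eq/m) = √(97810/24.0) = 63.84 rad/s.
Critical damping c_c = 2√(k_eq·m) = 2√(97810 × 24.0) = 3064 N·s/m, so ζ = c/c_c = 994/3064 = 0.3244.

0.324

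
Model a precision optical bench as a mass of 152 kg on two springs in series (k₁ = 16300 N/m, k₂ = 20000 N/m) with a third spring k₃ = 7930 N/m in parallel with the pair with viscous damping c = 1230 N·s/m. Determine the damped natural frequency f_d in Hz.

1.55 Hz

Series pair: k_s = k₁k₂/(k₁+k₂) = (16300)(20000)/(16300 + 20000) = 8981 N/m. In parallel with k₃: k_eq = 8981 + 7930 = 16910 N/m.
ω_n = √(k_eq/m) = √(16910/152) = 10.55 rad/s.
Critical damping c_c = 2√(k_eq·m) = 2√(16910 × 152) = 3207 N·s/m, so ζ = c/c_c = 1230/3207 = 0.3836.
ω_d = ω_n√(1 − ζ²) = 10.55 × √(1 − 0.147) = 9.741 rad/s.
f_d = ω_d/(2π) = 1.550 Hz.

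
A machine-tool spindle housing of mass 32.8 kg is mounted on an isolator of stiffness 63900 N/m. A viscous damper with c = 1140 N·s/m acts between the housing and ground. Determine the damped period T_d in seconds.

ω_n = √(k/m) = √(63900/32.8) = 44.14 rad/s.
Critical damping c_c = 2√(k·m) = 2√(63900 × 32.8) = 2895 N·s/m, so ζ = c/c_c = 1140/2895 = 0.3937.
ω_d = ω_n√(1 − ζ²) = 44.14 × √(1 − 0.155) = 40.57 rad/s.
T_d = 2π/ω_d = 0.1549 s.

0.155 s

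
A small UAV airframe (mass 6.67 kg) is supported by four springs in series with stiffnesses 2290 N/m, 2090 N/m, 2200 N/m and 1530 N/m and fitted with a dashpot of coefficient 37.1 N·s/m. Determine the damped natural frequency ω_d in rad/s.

Series springs: 1/k_eq = 1/2290 + 1/2090 + 1/2200 + 1/1530 = 0.002023, so k_eq = 494.2 N/m.
ω_n = √(k_eq/m) = √(494.2/6.67) = 8.608 rad/s.
Critical damping c_c = 2√(k_eq·m) = 2√(494.2 × 6.67) = 114.8 N·s/m, so ζ = c/c_c = 37.1/114.8 = 0.3231.
ω_d = ω_n√(1 − ζ²) = 8.608 × √(1 − 0.104) = 8.146 rad/s.

8.15 rad/s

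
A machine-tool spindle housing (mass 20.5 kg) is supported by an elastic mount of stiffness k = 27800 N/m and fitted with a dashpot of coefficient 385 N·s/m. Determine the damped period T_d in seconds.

ω_n = √(k/m) = √(27800/20.5) = 36.83 rad/s.
Critical damping c_c = 2√(k·m) = 2√(27800 × 20.5) = 1510 N·s/m, so ζ = c/c_c = 385/1510 = 0.2550.
ω_d = ω_n√(1 − ζ²) = 36.83 × √(1 − 0.0650) = 35.61 rad/s.
T_d = 2π/ω_d = 0.1765 s.

0.176 s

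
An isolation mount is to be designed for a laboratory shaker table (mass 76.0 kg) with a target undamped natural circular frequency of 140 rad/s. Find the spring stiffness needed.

1490000 N/m

k = m·ω_n² = 76.0 × 140.0² = 76.0 × 19600 = 1490000 N/m.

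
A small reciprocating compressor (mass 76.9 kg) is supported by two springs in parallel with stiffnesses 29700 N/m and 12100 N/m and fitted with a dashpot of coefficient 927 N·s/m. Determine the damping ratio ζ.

0.259

Parallel springs add: k_eq = 29700 + 12100 = 41800 N/m.
ω_n = √(k_eq/m) = √(41800/76.9) = 23.31 rad/s.
Critical damping c_c = 2√(k_eq·m) = 2√(41800 × 76.9) = 3586 N·s/m, so ζ = c/c_c = 927/3586 = 0.2585.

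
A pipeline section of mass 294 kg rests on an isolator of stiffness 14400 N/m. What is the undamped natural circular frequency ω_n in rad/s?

7.00 rad/s

ω_n = √(k/m) = √(14400/294) = √48.98 = 6.999 rad/s.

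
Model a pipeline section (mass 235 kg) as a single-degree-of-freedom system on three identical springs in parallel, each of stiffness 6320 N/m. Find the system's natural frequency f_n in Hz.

1.43 Hz

Parallel springs add: k_eq = 3 × 6320 = 18960 N/m.
ω_n = √(k_eq/m) = √(18960/235) = √80.68 = 8.982 rad/s.
f_n = ω_n/(2π) = 8.982/6.283 = 1.430 Hz.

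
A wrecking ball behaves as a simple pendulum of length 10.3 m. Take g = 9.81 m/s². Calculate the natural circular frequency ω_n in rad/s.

0.976 rad/s

For a simple pendulum ω_n = √(g/L) = √(9.81/10.3) = √0.9524 = 0.9759 rad/s.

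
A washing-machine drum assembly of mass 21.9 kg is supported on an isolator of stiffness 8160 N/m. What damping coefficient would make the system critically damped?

c_c = 2√(k·m) = 2√(8160 × 21.9) = 2 × 422.7 = 845.5 N·s/m.

845 N·s/m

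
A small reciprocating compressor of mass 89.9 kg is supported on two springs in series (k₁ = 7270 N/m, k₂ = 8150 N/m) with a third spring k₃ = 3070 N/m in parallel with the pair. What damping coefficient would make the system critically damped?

Series pair: k_s = k₁k₂/(k₁+k₂) = (7270)(8150)/(7270 + 8150) = 3842 N/m. In parallel with k₃: k_eq = 3842 + 3070 = 6912 N/m.
c_c = 2√(k_eq·m) = 2√(6912 × 89.9) = 2 × 788.3 = 1577 N·s/m.

1580 N·s/m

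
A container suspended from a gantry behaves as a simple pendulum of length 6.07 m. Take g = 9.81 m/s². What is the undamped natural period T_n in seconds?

4.94 s

For a simple pendulum ω_n = √(g/L) = √(9.81/6.07) = √1.616 = 1.271 rad/s.
T_n = 2π/ω_n = 6.283/1.271 = 4.942 s.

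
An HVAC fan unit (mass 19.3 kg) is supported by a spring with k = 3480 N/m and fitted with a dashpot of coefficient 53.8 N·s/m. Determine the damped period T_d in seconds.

ω_n = √(k/m) = √(3480/19.3) = 13.43 rad/s.
Critical damping c_c = 2√(k·m) = 2√(3480 × 19.3) = 518.3 N·s/m, so ζ = c/c_c = 53.8/518.3 = 0.1038.
ω_d = ω_n√(1 − ζ²) = 13.43 × √(1 − 0.0108) = 13.36 rad/s.
T_d = 2π/ω_d = 0.4705 s.

0.470 s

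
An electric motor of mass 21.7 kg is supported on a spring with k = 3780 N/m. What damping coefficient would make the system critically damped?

573 N·s/m

c_c = 2√(k·m) = 2√(3780 × 21.7) = 2 × 286.4 = 572.8 N·s/m.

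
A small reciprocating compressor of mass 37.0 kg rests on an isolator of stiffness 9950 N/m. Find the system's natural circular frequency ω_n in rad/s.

ω_n = √(k/m) = √(9950/37.0) = √268.9 = 16.40 rad/s.

16.4 rad/s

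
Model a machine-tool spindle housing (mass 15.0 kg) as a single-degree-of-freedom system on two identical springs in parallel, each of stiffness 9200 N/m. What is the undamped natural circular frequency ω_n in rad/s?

35.0 rad/s

Parallel springs add: k_eq = 2 × 9200 = 18400 N/m.
ω_n = √(k_eq/m) = √(18400/15.0) = √1227 = 35.02 rad/s.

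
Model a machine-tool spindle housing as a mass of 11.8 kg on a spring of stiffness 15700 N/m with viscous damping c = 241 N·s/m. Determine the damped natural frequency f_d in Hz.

ω_n = √(k/m) = √(15700/11.8) = 36.48 rad/s.
Critical damping c_c = 2√(k·m) = 2√(15700 × 11.8) = 860.8 N·s/m, so ζ = c/c_c = 241/860.8 = 0.2800.
ω_d = ω_n√(1 − ζ²) = 36.48 × √(1 − 0.0784) = 35.02 rad/s.
f_d = ω_d/(2π) = 5.573 Hz.

5.57 Hz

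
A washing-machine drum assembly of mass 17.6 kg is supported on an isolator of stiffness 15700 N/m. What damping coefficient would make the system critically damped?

1050 N·s/m

c_c = 2√(k·m) = 2√(15700 × 17.6) = 2 × 525.7 = 1051 N·s/m.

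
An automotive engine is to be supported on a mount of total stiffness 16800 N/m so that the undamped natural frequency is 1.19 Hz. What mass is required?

301 kg

ω_n = 2πf_n = 2π × 1.19 = 7.477 rad/s.
m = k/ω_n² = 16800/7.477² = 16800/55.91 = 300.5 kg.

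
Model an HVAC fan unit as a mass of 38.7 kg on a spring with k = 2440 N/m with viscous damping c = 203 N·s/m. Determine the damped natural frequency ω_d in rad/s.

ω_n = √(k/m) = √(2440/38.7) = 7.940 rad/s.
Critical damping c_c = 2√(k·m) = 2√(2440 × 38.7) = 614.6 N·s/m, so ζ = c/c_c = 203/614.6 = 0.3303.
ω_d = ω_n√(1 − ζ²) = 7.940 × √(1 − 0.109) = 7.495 rad/s.

7.49 rad/s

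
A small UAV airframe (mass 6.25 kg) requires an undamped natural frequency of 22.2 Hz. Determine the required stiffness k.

ω_n = 2πf_n = 2π × 22.2 = 139.5 rad/s.
k = m·ω_n² = 6.25 × 139.5² = 6.25 × 19460 = 121600 N/m.

122000 N/m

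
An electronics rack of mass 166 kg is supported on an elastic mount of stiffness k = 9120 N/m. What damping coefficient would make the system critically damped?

2460 N·s/m

c_c = 2√(k·m) = 2√(9120 × 166) = 2 × 1230 = 2461 N·s/m.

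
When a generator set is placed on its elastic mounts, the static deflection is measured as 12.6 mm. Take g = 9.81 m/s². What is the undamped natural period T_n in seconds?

0.225 s

ω_n = √(g/δ_st) = √(9.81/0.0126) = √778.6 = 27.90 rad/s.
T_n = 2π/ω_n = 6.283/27.90 = 0.2252 s.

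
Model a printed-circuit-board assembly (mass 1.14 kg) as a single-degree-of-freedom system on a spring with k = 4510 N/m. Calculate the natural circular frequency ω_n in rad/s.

62.9 rad/s

ω_n = √(k/m) = √(4510/1.14) = √3956 = 62.90 rad/s.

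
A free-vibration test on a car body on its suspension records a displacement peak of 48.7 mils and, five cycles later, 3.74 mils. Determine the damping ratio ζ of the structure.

0.0814

Logarithmic decrement δ = (1/n)·ln(x₀/x_n) = (1/5)·ln(48.7/3.74) = (1/5)·ln(13.02) = 0.5133.
ζ = δ/√(4π² + δ²) = 0.5133/√(39.48 + 0.263) = 0.5133/6.304 = 0.08143.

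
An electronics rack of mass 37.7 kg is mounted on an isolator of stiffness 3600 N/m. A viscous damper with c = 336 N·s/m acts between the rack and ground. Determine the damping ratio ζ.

ω_n = √(k/m) = √(3600/37.7) = 9.772 rad/s.
Critical damping c_c = 2√(k·m) = 2√(3600 × 37.7) = 736.8 N·s/m, so ζ = c/c_c = 336/736.8 = 0.4560.

0.456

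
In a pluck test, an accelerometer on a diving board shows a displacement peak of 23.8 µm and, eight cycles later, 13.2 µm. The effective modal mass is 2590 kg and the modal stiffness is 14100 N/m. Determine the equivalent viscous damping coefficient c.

Logarithmic decrement δ = (1/n)·ln(x₀/x_n) = (1/8)·ln(23.8/13.2) = (1/8)·ln(1.803) = 0.07368.
ζ = δ/√(4π² + δ²) = 0.07368/√(39.48 + 0.00543) = 0.07368/6.284 = 0.01173.
c = ζ · 2√(km) = 0.01173 × 2√(14100 × 2590) = 0.01173 × 12090 = 141.7 N·s/m.

142 N·s/m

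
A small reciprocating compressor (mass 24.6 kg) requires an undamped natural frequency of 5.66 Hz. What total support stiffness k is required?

ω_n = 2πf_n = 2π × 5.66 = 35.56 rad/s.
k = m·ω_n² = 24.6 × 35.56² = 24.6 × 1265 = 31110 N/m.

31100 N/m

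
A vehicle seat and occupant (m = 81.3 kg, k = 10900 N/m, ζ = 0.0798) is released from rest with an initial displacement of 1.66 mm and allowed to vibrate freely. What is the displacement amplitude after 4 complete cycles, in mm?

Logarithmic decrement δ = 2πζ/√(1 − ζ²) = 2π × 0.07980/√(1 − 0.00637) = 0.5030.
After n cycles, x_n/x₀ = e^(−nδ), so x_4 = 1.66 × e^(−4 × 0.5030) = 1.66 × 0.1337 = 0.2220 mm.

0.222 mm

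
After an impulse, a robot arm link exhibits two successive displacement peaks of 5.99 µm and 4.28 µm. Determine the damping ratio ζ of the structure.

0.0534

Logarithmic decrement δ = (1/n)·ln(x₀/x_n) = (1/1)·ln(5.99/4.28) = (1/1)·ln(1.400) = 0.3361.
ζ = δ/√(4π² + δ²) = 0.3361/√(39.48 + 0.113) = 0.3361/6.292 = 0.05342.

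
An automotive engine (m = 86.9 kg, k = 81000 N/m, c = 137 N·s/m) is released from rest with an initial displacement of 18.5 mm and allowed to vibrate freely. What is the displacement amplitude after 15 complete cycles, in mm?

1.62 mm

ζ = c/(2√(km)) = 137/(2√(81000 × 86.9)) = 137/5306 = 0.02582.
Logarithmic decrement δ = 2πζ/√(1 − ζ²) = 2π × 0.02582/√(1 − 0.000667) = 0.1623.
After n cycles, x_n/x₀ = e^(−nδ), so x_15 = 18.5 × e^(−15 × 0.1623) = 18.5 × 0.08767 = 1.622 mm.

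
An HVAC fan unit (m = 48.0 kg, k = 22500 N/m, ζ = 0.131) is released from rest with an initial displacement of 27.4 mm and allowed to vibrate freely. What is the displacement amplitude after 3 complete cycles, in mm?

Logarithmic decrement δ = 2πζ/√(1 − ζ²) = 2π × 0.1310/√(1 − 0.0172) = 0.8303.
After n cycles, x_n/x₀ = e^(−nδ), so x_3 = 27.4 × e^(−3 × 0.8303) = 27.4 × 0.08285 = 2.270 mm.

2.27 mm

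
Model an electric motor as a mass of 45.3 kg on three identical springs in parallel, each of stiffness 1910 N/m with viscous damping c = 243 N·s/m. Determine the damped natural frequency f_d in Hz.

1.74 Hz

Parallel springs add: k_eq = 3 × 1910 = 5730 N/m.
ω_n = √(k_eq/m) = √(5730/45.3) = 11.25 rad/s.
Critical damping c_c = 2√(k_eq·m) = 2√(5730 × 45.3) = 1019 N·s/m, so ζ = c/c_c = 243/1019 = 0.2385.
ω_d = ω_n√(1 − ζ²) = 11.25 × √(1 − 0.0569) = 10.92 rad/s.
f_d = ω_d/(2π) = 1.738 Hz.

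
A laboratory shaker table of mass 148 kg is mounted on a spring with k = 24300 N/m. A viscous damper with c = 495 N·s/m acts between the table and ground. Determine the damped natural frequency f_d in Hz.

2.02 Hz

ω_n = √(k/m) = √(24300/148) = 12.81 rad/s.
Critical damping c_c = 2√(k·m) = 2√(24300 × 148) = 3793 N·s/m, so ζ = c/c_c = 495/3793 = 0.1305.
ω_d = ω_n√(1 − ζ²) = 12.81 × √(1 − 0.0170) = 12.70 rad/s.
f_d = ω_d/(2π) = 2.022 Hz.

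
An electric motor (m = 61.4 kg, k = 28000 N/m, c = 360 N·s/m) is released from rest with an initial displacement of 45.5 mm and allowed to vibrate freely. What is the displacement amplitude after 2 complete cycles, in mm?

7.97 mm

ζ = c/(2√(km)) = 360/(2√(28000 × 61.4)) = 360/2622 = 0.1373.
Logarithmic decrement δ = 2πζ/√(1 − ζ²) = 2π × 0.1373/√(1 − 0.0188) = 0.8708.
After n cycles, x_n/x₀ = e^(−nδ), so x_2 = 45.5 × e^(−2 × 0.8708) = 45.5 × 0.1752 = 7.973 mm.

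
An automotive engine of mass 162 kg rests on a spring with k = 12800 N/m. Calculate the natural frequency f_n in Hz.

ω_n = √(k/m) = √(12800/162) = √79.01 = 8.889 rad/s.
f_n = ω_n/(2π) = 8.889/6.283 = 1.415 Hz.

1.41 Hz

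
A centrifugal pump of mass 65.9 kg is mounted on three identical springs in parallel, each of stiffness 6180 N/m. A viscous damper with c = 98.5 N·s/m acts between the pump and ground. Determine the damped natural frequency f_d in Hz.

Parallel springs add: k_eq = 3 × 6180 = 18540 N/m.
ω_n = √(k_eq/m) = √(18540/65.9) = 16.77 rad/s.
Critical damping c_c = 2√(k_eq·m) = 2√(18540 × 65.9) = 2211 N·s/m, so ζ = c/c_c = 98.5/2211 = 0.04456.
ω_d = ω_n√(1 − ζ²) = 16.77 × √(1 − 0.00199) = 16.76 rad/s.
f_d = ω_d/(2π) = 2.667 Hz.

2.67 Hz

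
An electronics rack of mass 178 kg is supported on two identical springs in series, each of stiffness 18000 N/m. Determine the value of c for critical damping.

2530 N·s/m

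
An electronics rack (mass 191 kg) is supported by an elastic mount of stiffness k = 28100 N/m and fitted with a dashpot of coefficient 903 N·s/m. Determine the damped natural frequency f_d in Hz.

1.89 Hz

ω_n = √(k/m) = √(28100/191) = 12.13 rad/s.
Critical damping c_c = 2√(k·m) = 2√(28100 × 191) = 4633 N·s/m, so ζ = c/c_c = 903/4633 = 0.1949.
ω_d = ω_n√(1 − ζ²) = 12.13 × √(1 − 0.0380) = 11.90 rad/s.
f_d = ω_d/(2π) = 1.893 Hz.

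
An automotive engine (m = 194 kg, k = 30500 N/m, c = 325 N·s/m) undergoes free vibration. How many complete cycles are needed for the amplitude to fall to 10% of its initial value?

6 cycles

ζ = c/(2√(km)) = 325/(2√(30500 × 194)) = 325/4865 = 0.06680.
Logarithmic decrement δ = 2πζ/√(1 − ζ²) = 2π × 0.06680/√(1 − 0.00446) = 0.4207.
x_n/x₀ = e^(−nδ) ≤ 0.1; take ln: n ≥ ln(1/0.1)/δ = 2.303/0.4207 = 5.473.
So 6 complete cycles are required.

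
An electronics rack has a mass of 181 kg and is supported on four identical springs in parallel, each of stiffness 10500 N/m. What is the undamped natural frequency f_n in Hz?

2.42 Hz

Parallel springs add: k_eq = 4 × 10500 = 42000 N/m.
ω_n = √(k_eq/m) = √(42000/181) = √232.0 = 15.23 rad/s.
f_n = ω_n/(2π) = 15.23/6.283 = 2.424 Hz.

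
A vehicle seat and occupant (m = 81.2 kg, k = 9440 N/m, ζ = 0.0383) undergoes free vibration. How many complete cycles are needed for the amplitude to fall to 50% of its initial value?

3 cycles

Logarithmic decrement δ = 2πζ/√(1 − ζ²) = 2π × 0.03830/√(1 − 0.00147) = 0.2408.
x_n/x₀ = e^(−nδ) ≤ 0.5; take ln: n ≥ ln(1/0.5)/δ = 0.6931/0.2408 = 2.878.
So 3 complete cycles are required.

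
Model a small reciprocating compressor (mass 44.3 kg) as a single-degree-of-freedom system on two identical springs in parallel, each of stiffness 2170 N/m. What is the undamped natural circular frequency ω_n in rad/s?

9.90 rad/s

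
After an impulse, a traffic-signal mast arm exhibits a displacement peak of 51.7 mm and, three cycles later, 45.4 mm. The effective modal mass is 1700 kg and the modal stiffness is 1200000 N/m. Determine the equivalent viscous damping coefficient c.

Logarithmic decrement δ = (1/n)·ln(x₀/x_n) = (1/3)·ln(51.7/45.4) = (1/3)·ln(1.139) = 0.04332.
ζ = δ/√(4π² + δ²) = 0.04332/√(39.48 + 0.00188) = 0.04332/6.283 = 0.006894.
c = ζ · 2√(km) = 0.006894 × 2√(1200000 × 1700) = 0.006894 × 90330 = 622.7 N·s/m.

623 N·s/m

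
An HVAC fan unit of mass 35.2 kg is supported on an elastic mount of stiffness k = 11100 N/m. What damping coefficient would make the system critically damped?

c_c = 2√(k·m) = 2√(11100 × 35.2) = 2 × 625.1 = 1250 N·s/m.

1250 N·s/m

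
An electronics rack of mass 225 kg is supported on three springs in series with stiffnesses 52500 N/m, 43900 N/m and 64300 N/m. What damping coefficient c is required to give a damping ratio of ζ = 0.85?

3370 N·s/m

Series springs: 1/k_eq = 1/52500 + 1/43900 + 1/64300 = 5.738×10^-5, so k_eq = 17430 N/m.
c_c = 2√(k_eq·m) = 2√(17430 × 225) = 3960 N·s/m.
c = ζ·c_c = 0.85 × 3960 = 3366 N·s/m.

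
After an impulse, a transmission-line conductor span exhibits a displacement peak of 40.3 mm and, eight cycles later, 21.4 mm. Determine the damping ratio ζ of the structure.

Logarithmic decrement δ = (1/n)·ln(x₀/x_n) = (1/8)·ln(40.3/21.4) = (1/8)·ln(1.883) = 0.07912.
ζ = δ/√(4π² + δ²) = 0.07912/√(39.48 + 0.00626) = 0.07912/6.284 = 0.01259.

0.0126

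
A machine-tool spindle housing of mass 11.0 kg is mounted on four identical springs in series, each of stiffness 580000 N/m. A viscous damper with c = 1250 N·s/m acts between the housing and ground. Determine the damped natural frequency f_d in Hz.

15.9 Hz

Series springs: 1/k_eq = 4/580000, so k_eq = 580000/4 = 145000 N/m.
ω_n = √(k_eq/m) = √(145000/11.0) = 114.8 rad/s.
Critical damping c_c = 2√(k_eq·m) = 2√(145000 × 11.0) = 2526 N·s/m, so ζ = c/c_c = 1250/2526 = 0.4949.
ω_d = ω_n√(1 − ζ²) = 114.8 × √(1 − 0.245) = 99.77 rad/s.
f_d = ω_d/(2π) = 15.88 Hz.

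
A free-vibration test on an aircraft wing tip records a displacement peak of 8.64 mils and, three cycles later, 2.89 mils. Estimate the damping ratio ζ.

Logarithmic decrement δ = (1/n)·ln(x₀/x_n) = (1/3)·ln(8.64/2.89) = (1/3)·ln(2.990) = 0.3650.
ζ = δ/√(4π² + δ²) = 0.3650/√(39.48 + 0.133) = 0.3650/6.294 = 0.05800.

0.0580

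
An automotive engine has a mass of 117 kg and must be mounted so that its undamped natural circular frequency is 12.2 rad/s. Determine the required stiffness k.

17400 N/m

k = m·ω_n² = 117 × 12.20² = 117 × 148.8 = 17410 N/m.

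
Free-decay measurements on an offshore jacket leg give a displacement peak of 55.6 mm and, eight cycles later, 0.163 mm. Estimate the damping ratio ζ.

Logarithmic decrement δ = (1/n)·ln(x₀/x_n) = (1/8)·ln(55.6/0.163) = (1/8)·ln(341.1) = 0.7290.
ζ = δ/√(4π² + δ²) = 0.7290/√(39.48 + 0.531) = 0.7290/6.325 = 0.1153.

0.115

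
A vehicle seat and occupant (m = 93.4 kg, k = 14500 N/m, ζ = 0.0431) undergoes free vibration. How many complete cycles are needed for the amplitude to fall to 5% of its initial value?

Logarithmic decrement δ = 2πζ/√(1 − ζ²) = 2π × 0.04310/√(1 − 0.00186) = 0.2711.
x_n/x₀ = e^(−nδ) ≤ 0.05; take ln: n ≥ ln(1/0.05)/δ = 2.996/0.2711 = 11.05.
So 12 complete cycles are required.

12 cycles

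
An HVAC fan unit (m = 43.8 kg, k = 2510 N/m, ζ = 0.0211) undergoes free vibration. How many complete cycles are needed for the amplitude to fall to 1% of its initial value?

Logarithmic decrement δ = 2πζ/√(1 − ζ²) = 2π × 0.02110/√(1 − 0.000445) = 0.1326.
x_n/x₀ = e^(−nδ) ≤ 0.01; take ln: n ≥ ln(1/0.01)/δ = 4.605/0.1326 = 34.73.
So 35 complete cycles are required.

35 cycles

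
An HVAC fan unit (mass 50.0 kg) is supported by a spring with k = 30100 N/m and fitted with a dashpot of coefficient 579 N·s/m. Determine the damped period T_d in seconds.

0.264 s

ω_n = √(k/m) = √(30100/50.0) = 24.54 rad/s.
Critical damping c_c = 2√(k·m) = 2√(30100 × 50.0) = 2454 N·s/m, so ζ = c/c_c = 579/2454 = 0.2360.
ω_d = ω_n√(1 − ζ²) = 24.54 × √(1 − 0.0557) = 23.84 rad/s.
T_d = 2π/ω_d = 0.2635 s.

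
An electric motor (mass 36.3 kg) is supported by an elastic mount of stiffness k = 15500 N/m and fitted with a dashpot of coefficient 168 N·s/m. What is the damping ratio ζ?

0.112

ω_n = √(k/m) = √(15500/36.3) = 20.66 rad/s.
Critical damping c_c = 2√(k·m) = 2√(15500 × 36.3) = 1500 N·s/m, so ζ = c/c_c = 168/1500 = 0.1120.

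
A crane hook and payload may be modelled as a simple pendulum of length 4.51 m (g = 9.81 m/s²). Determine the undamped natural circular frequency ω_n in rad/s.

1.47 rad/s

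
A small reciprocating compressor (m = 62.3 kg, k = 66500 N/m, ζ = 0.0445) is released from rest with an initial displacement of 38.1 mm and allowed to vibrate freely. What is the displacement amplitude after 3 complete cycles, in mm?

Logarithmic decrement δ = 2πζ/√(1 − ζ²) = 2π × 0.04450/√(1 − 0.00198) = 0.2799.
After n cycles, x_n/x₀ = e^(−nδ), so x_3 = 38.1 × e^(−3 × 0.2799) = 38.1 × 0.4319 = 16.45 mm.

16.5 mm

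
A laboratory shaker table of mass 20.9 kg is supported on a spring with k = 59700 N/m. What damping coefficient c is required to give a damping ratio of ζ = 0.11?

246 N·s/m

c_c = 2√(k·m) = 2√(59700 × 20.9) = 2234 N·s/m.
c = ζ·c_c = 0.11 × 2234 = 245.7 N·s/m.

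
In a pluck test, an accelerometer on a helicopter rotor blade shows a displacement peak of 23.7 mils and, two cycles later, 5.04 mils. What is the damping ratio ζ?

0.122

Logarithmic decrement δ = (1/n)·ln(x₀/x_n) = (1/2)·ln(23.7/5.04) = (1/2)·ln(4.702) = 0.7740.
ζ = δ/√(4π² + δ²) = 0.7740/√(39.48 + 0.599) = 0.7740/6.331 = 0.1223.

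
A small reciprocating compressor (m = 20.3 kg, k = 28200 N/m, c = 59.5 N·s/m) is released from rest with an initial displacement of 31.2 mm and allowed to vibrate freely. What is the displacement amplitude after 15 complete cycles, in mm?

0.765 mm

ζ = c/(2√(km)) = 59.5/(2√(28200 × 20.3)) = 59.5/1513 = 0.03932.
Logarithmic decrement δ = 2πζ/√(1 − ζ²) = 2π × 0.03932/√(1 − 0.00155) = 0.2472.
After n cycles, x_n/x₀ = e^(−nδ), so x_15 = 31.2 × e^(−15 × 0.2472) = 31.2 × 0.02451 = 0.7647 mm.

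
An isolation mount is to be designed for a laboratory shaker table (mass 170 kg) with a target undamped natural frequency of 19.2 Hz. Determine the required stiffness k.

ω_n = 2πf_n = 2π × 19.2 = 120.6 rad/s.
k = m·ω_n² = 170 × 120.6² = 170 × 14550 = 2474000 N/m.

2470000 N/m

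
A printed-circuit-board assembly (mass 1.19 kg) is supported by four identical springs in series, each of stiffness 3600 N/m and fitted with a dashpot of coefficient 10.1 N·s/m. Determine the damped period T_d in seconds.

0.231 s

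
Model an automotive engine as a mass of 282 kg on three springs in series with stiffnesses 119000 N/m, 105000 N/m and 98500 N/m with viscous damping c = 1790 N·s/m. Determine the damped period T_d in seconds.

Series springs: 1/k_eq = 1/119000 + 1/105000 + 1/98500 = 2.808×10^-5, so k_eq = 35610 N/m.
ω_n = √(k_eq/m) = √(35610/282) = 11.24 rad/s.
Critical damping c_c = 2√(k_eq·m) = 2√(35610 × 282) = 6338 N·s/m, so ζ = c/c_c = 1790/6338 = 0.2824.
ω_d = ω_n√(1 − ζ²) = 11.24 × √(1 − 0.0798) = 10.78 rad/s.
T_d = 2π/ω_d = 0.5828 s.

0.583 s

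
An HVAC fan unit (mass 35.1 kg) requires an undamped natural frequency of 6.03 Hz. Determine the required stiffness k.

ω_n = 2πf_n = 2π × 6.03 = 37.89 rad/s.
k = m·ω_n² = 35.1 × 37.89² = 35.1 × 1435 = 50390 N/m.

50400 N/m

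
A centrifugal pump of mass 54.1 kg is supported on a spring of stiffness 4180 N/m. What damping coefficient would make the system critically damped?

c_c = 2√(k·m) = 2√(4180 × 54.1) = 2 × 475.5 = 951.1 N·s/m.

951 N·s/m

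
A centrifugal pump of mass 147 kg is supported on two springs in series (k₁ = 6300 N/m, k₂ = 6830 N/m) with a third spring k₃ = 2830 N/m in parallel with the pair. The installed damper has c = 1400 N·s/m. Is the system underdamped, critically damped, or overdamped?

Series pair: k_s = k₁k₂/(k₁+k₂) = (6300)(6830)/(6300 + 6830) = 3277 N/m. In parallel with k₃: k_eq = 3277 + 2830 = 6107 N/m.
c_c = 2√(k_eq·m) = 1895 N·s/m; ζ = c/c_c = 1400/1895 = 0.739.
Since ζ < 1 the system is underdamped.

underdamped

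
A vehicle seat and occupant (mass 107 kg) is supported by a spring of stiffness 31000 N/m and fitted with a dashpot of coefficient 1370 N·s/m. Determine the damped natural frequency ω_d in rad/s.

ω_n = √(k/m) = √(31000/107) = 17.02 rad/s.
Critical damping c_c = 2√(k·m) = 2√(31000 × 107) = 3643 N·s/m, so ζ = c/c_c = 1370/3643 = 0.3761.
ω_d = ω_n√(1 − ζ²) = 17.02 × √(1 − 0.141) = 15.77 rad/s.

15.8 rad/s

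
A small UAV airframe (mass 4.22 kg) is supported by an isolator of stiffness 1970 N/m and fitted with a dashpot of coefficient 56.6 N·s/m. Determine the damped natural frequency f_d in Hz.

3.27 Hz

ω_n = √(k/m) = √(1970/4.22) = 21.61 rad/s.
Critical damping c_c = 2√(k·m) = 2√(1970 × 4.22) = 182.4 N·s/m, so ζ = c/c_c = 56.6/182.4 = 0.3104.
ω_d = ω_n√(1 − ζ²) = 21.61 × √(1 − 0.0963) = 20.54 rad/s.
f_d = ω_d/(2π) = 3.269 Hz.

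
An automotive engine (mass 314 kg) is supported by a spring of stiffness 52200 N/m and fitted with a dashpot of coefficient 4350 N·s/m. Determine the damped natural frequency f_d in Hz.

ω_n = √(k/m) = √(52200/314) = 12.89 rad/s.
Critical damping c_c = 2√(k·m) = 2√(52200 × 314) = 8097 N·s/m, so ζ = c/c_c = 4350/8097 = 0.5372.
ω_d = ω_n√(1 − ζ²) = 12.89 × √(1 − 0.289) = 10.87 rad/s.
f_d = ω_d/(2π) = 1.731 Hz.

1.73 Hz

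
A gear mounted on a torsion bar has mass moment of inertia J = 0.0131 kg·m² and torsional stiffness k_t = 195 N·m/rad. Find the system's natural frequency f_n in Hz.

ω_n = √(k_t/J) = √(195/0.0131) = √14890 = 122.0 rad/s.
f_n = ω_n/(2π) = 122.0/6.283 = 19.42 Hz.

19.4 Hz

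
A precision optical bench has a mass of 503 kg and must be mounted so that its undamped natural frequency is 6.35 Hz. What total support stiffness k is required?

801000 N/m

ω_n = 2πf_n = 2π × 6.35 = 39.90 rad/s.
k = m·ω_n² = 503 × 39.90² = 503 × 1592 = 800700 N/m.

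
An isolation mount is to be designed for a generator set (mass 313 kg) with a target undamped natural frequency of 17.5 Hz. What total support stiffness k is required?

ω_n = 2πf_n = 2π × 17.5 = 110.0 rad/s.
k = m·ω_n² = 313 × 110.0² = 313 × 12090 = 3784000 N/m.

3780000 N/m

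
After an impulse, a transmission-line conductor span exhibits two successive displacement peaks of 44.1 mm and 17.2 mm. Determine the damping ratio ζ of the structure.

0.148

Logarithmic decrement δ = (1/n)·ln(x₀/x_n) = (1/1)·ln(44.1/17.2) = (1/1)·ln(2.564) = 0.9416.
ζ = δ/√(4π² + δ²) = 0.9416/√(39.48 + 0.887) = 0.9416/6.353 = 0.1482.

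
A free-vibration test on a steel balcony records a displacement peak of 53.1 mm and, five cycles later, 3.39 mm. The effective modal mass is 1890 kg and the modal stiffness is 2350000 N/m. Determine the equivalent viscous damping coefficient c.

Logarithmic decrement δ = (1/n)·ln(x₀/x_n) = (1/5)·ln(53.1/3.39) = (1/5)·ln(15.66) = 0.5503.
ζ = δ/√(4π² + δ²) = 0.5503/√(39.48 + 0.303) = 0.5503/6.307 = 0.08724.
c = ζ · 2√(km) = 0.08724 × 2√(2350000 × 1890) = 0.08724 × 133300 = 11630 N·s/m.

11600 N·s/m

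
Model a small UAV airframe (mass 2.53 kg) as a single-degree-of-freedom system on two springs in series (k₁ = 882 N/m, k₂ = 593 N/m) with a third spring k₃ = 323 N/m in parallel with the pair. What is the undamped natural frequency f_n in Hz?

2.60 Hz

Series pair: k_s = k₁k₂/(k₁+k₂) = (882)(593)/(882 + 593) = 354.6 N/m. In parallel with k₃: k_eq = 354.6 + 323 = 677.6 N/m.
ω_n = √(k_eq/m) = √(677.6/2.53) = √267.8 = 16.37 rad/s.
f_n = ω_n/(2π) = 16.37/6.283 = 2.605 Hz.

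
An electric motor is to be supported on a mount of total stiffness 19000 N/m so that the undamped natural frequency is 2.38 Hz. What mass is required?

85.0 kg

ω_n = 2πf_n = 2π × 2.38 = 14.95 rad/s.
m = k/ω_n² = 19000/14.95² = 19000/223.6 = 84.96 kg.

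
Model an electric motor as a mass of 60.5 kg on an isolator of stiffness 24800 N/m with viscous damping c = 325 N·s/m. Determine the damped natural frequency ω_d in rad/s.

ω_n = √(k/m) = √(24800/60.5) = 20.25 rad/s.
Critical damping c_c = 2√(k·m) = 2√(24800 × 60.5) = 2450 N·s/m, so ζ = c/c_c = 325/2450 = 0.1327.
ω_d = ω_n√(1 − ζ²) = 20.25 × √(1 − 0.0176) = 20.07 rad/s.

20.1 rad/s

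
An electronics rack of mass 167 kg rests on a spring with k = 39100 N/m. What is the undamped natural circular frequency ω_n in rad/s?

ω_n = √(k/m) = √(39100/167) = √234.1 = 15.30 rad/s.

15.3 rad/s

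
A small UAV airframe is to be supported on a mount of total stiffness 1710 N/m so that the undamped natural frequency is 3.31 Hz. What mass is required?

ω_n = 2πf_n = 2π × 3.31 = 20.80 rad/s.
m = k/ω_n² = 1710/20.80² = 1710/432.5 = 3.953 kg.

3.95 kg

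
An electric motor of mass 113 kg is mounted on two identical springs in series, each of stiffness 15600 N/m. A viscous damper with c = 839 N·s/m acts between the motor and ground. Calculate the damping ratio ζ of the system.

Series springs: 1/k_eq = 2/15600, so k_eq = 15600/2 = 7800 N/m.
ω_n = √(k_eq/m) = √(7800/113) = 8.308 rad/s.
Critical damping c_c = 2√(k_eq·m) = 2√(7800 × 113) = 1878 N·s/m, so ζ = c/c_c = 839/1878 = 0.4468.

0.447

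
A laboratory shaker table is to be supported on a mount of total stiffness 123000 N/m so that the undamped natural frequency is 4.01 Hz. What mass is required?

ω_n = 2πf_n = 2π × 4.01 = 25.20 rad/s.
m = k/ω_n² = 123000/25.20² = 123000/634.8 = 193.8 kg.

194 kg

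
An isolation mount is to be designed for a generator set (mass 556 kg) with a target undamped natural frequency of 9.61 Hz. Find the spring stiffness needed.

ω_n = 2πf_n = 2π × 9.61 = 60.38 rad/s.
k = m·ω_n² = 556 × 60.38² = 556 × 3646 = 2027000 N/m.

2030000 N/m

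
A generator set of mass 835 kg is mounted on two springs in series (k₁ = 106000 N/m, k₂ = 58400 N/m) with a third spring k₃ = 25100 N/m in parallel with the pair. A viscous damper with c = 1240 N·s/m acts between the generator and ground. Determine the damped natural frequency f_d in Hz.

Series pair: k_s = k₁k₂/(k₁+k₂) = (106000)(58400)/(106000 + 58400) = 37650 N/m. In parallel with k₃: k_eq = 37650 + 25100 = 62750 N/m.
ω_n = √(k_eq/m) = √(62750/835) = 8.669 rad/s.
Critical damping c_c = 2√(k_eq·m) = 2√(62750 × 835) = 14480 N·s/m, so ζ = c/c_c = 1240/14480 = 0.08565.
ω_d = ω_n√(1 − ζ²) = 8.669 × √(1 − 0.00734) = 8.637 rad/s.
f_d = ω_d/(2π) = 1.375 Hz.

1.37 Hz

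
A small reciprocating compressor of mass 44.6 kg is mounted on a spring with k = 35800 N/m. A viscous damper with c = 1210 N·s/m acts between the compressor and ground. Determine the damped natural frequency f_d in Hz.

3.96 Hz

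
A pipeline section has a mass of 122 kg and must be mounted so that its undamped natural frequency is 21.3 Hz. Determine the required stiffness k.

ω_n = 2πf_n = 2π × 21.3 = 133.8 rad/s.
k = m·ω_n² = 122 × 133.8² = 122 × 17910 = 2185000 N/m.

2190000 N/m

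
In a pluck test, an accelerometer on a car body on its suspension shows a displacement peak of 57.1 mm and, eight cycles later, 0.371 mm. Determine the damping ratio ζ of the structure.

Logarithmic decrement δ = (1/n)·ln(x₀/x_n) = (1/8)·ln(57.1/0.371) = (1/8)·ln(153.9) = 0.6295.
ζ = δ/√(4π² + δ²) = 0.6295/√(39.48 + 0.396) = 0.6295/6.315 = 0.09970.

0.0997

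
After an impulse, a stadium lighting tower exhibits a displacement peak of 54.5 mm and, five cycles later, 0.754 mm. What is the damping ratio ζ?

Logarithmic decrement δ = (1/n)·ln(x₀/x_n) = (1/5)·ln(54.5/0.754) = (1/5)·ln(72.28) = 0.8561.
ζ = δ/√(4π² + δ²) = 0.8561/√(39.48 + 0.733) = 0.8561/6.341 = 0.1350.

0.135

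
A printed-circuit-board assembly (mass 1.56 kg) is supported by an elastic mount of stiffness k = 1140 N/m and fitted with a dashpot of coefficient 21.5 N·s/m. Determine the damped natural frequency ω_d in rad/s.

26.1 rad/s

ω_n = √(k/m) = √(1140/1.56) = 27.03 rad/s.
Critical damping c_c = 2√(k·m) = 2√(1140 × 1.56) = 84.34 N·s/m, so ζ = c/c_c = 21.5/84.34 = 0.2549.
ω_d = ω_n√(1 − ζ²) = 27.03 × √(1 − 0.0650) = 26.14 rad/s.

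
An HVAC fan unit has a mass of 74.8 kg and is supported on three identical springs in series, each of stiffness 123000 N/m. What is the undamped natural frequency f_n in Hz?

Series springs: 1/k_eq = 3/123000, so k_eq = 123000/3 = 41000 N/m.
ω_n = √(k_eq/m) = √(41000/74.8) = √548.1 = 23.41 rad/s.
f_n = ω_n/(2π) = 23.41/6.283 = 3.726 Hz.

3.73 Hz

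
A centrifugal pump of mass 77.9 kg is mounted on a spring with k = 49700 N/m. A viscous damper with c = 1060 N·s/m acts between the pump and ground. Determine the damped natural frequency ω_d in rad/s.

ω_n = √(k/m) = √(49700/77.9) = 25.26 rad/s.
Critical damping c_c = 2√(k·m) = 2√(49700 × 77.9) = 3935 N·s/m, so ζ = c/c_c = 1060/3935 = 0.2694.
ω_d = ω_n√(1 − ζ²) = 25.26 × √(1 − 0.0726) = 24.33 rad/s.

24.3 rad/s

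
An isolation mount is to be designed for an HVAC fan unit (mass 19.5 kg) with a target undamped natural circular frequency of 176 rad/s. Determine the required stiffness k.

k = m·ω_n² = 19.5 × 176.0² = 19.5 × 30980 = 604000 N/m.

604000 N/m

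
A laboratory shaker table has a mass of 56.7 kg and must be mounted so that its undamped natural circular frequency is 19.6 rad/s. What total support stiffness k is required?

21800 N/m

k = m·ω_n² = 56.7 × 19.60² = 56.7 × 384.2 = 21780 N/m.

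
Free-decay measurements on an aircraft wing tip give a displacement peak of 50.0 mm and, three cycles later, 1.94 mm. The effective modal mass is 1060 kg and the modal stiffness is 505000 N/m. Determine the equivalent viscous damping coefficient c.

7860 N·s/m

Logarithmic decrement δ = (1/n)·ln(x₀/x_n) = (1/3)·ln(50.0/1.94) = (1/3)·ln(25.77) = 1.083.
ζ = δ/√(4π² + δ²) = 1.083/√(39.48 + 1.17) = 1.083/6.376 = 0.1699.
c = ζ · 2√(km) = 0.1699 × 2√(505000 × 1060) = 0.1699 × 46270 = 7861 N·s/m.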